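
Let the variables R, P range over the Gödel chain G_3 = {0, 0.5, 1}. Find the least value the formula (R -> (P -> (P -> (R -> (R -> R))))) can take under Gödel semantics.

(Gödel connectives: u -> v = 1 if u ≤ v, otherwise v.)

Every assignment gives 1. For instance at R = 0, P = 0:
  (R -> R): 0 ≤ 0, so result = 1
  (R -> (R -> R)): 0 ≤ 1, so result = 1
  (P -> (R -> (R -> R))): 0 ≤ 1, so result = 1
  (P -> (P -> (R -> (R -> R)))): 0 ≤ 1, so result = 1
  (R -> (P -> (P -> (R -> (R -> R))))): 0 ≤ 1, so result = 1
All 9 assignments give value 1 — the formula is a G_3-tautology.

1.00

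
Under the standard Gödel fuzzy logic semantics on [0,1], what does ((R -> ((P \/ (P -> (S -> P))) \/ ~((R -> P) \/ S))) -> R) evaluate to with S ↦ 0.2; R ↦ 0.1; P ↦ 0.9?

(S -> P): 0.2 ≤ 0.9, so result = 1
(P -> (S -> P)): 0.9 ≤ 1, so result = 1
(P \/ (P -> (S -> P))) = max(0.9, 1) = 1
(R -> P): 0.1 ≤ 0.9, so result = 1
((R -> P) \/ S) = max(1, 0.2) = 1
~((R -> P) \/ S): Gödel ¬ of 1 = 0 (operand ≠ 0)
((P \/ (P -> (S -> P))) \/ ~((R -> P) \/ S)) = max(1, 0) = 1
(R -> ((P \/ (P -> (S -> P))) \/ ~((R -> P) \/ S))): 0.1 ≤ 1, so result = 1
((R -> ((P \/ (P -> (S -> P))) \/ ~((R -> P) \/ S))) -> R): 1 > 0.1, so result = 0.1

0.10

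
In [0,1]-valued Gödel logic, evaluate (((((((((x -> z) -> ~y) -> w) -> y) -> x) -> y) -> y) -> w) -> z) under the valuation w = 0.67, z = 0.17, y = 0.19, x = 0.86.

0.17

(x -> z): 0.86 > 0.17, so result = 0.17
~y: Gödel ¬ of 0.19 = 0 (operand ≠ 0)
((x -> z) -> ~y): 0.17 > 0, so result = 0
(((x -> z) -> ~y) -> w): 0 ≤ 0.67, so result = 1
((((x -> z) -> ~y) -> w) -> y): 1 > 0.19, so result = 0.19
(((((x -> z) -> ~y) -> w) -> y) -> x): 0.19 ≤ 0.86, so result = 1
((((((x -> z) -> ~y) -> w) -> y) -> x) -> y): 1 > 0.19, so result = 0.19
(((((((x -> z) -> ~y) -> w) -> y) -> x) -> y) -> y): 0.19 ≤ 0.19, so result = 1
((((((((x -> z) -> ~y) -> w) -> y) -> x) -> y) -> y) -> w): 1 > 0.67, so result = 0.67
(((((((((x -> z) -> ~y) -> w) -> y) -> x) -> y) -> y) -> w) -> z): 0.67 > 0.17, so result = 0.17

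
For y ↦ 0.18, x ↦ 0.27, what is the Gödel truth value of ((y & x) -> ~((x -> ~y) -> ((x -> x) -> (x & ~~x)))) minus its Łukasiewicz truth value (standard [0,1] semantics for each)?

Gödel evaluation:
  (y & x) = min(0.18, 0.27) = 0.18
  ~y: Gödel ¬ of 0.18 = 0 (operand ≠ 0)
  (x -> ~y): 0.27 > 0, so result = 0
  (x -> x): 0.27 ≤ 0.27, so result = 1
  ~x: Gödel ¬ of 0.27 = 0 (operand ≠ 0)
  ~~x: Gödel ¬ of 0 = 1 (operand is 0)
  (x & ~~x) = min(0.27, 1) = 0.27
  ((x -> x) -> (x & ~~x)): 1 > 0.27, so result = 0.27
  ((x -> ~y) -> ((x -> x) -> (x & ~~x))): 0 ≤ 0.27, so result = 1
  ~((x -> ~y) -> ((x -> x) -> (x & ~~x))): Gödel ¬ of 1 = 0 (operand ≠ 0)
  ((y & x) -> ~((x -> ~y) -> ((x -> x) -> (x & ~~x)))): 0.18 > 0, so result = 0
  Gödel value = 0
Łukasiewicz evaluation:
  (y & x) = min(0.18, 0.27) = 0.18
  ~y: Łukasiewicz ¬ gives 1 − 0.18 = 0.82
  (x -> ~y): min(1, 1 − 0.27 + 0.82) = 1
  (x -> x): min(1, 1 − 0.27 + 0.27) = 1
  ~x: Łukasiewicz ¬ gives 1 − 0.27 = 0.73
  ~~x: Łukasiewicz ¬ gives 1 − 0.73 = 0.27
  (x & ~~x) = min(0.27, 0.27) = 0.27
  ((x -> x) -> (x & ~~x)): min(1, 1 − 1 + 0.27) = 0.27
  ((x -> ~y) -> ((x -> x) -> (x & ~~x))): min(1, 1 − 1 + 0.27) = 0.27
  ~((x -> ~y) -> ((x -> x) -> (x & ~~x))): Łukasiewicz ¬ gives 1 − 0.27 = 0.73
  ((y & x) -> ~((x -> ~y) -> ((x -> x) -> (x & ~~x)))): min(1, 1 − 0.18 + 0.73) = 1
  Łukasiewicz value = 1
Difference: 0 − 1 = -1.00

-1.00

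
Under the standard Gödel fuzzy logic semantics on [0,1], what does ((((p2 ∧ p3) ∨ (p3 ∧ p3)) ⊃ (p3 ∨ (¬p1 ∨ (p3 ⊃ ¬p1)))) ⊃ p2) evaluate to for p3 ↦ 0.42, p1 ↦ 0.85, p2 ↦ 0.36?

(p2 ∧ p3) = min(0.36, 0.42) = 0.36
(p3 ∧ p3) = min(0.42, 0.42) = 0.42
((p2 ∧ p3) ∨ (p3 ∧ p3)) = max(0.36, 0.42) = 0.42
¬p1: Gödel ¬ of 0.85 = 0 (operand ≠ 0)
¬p1: Gödel ¬ of 0.85 = 0 (operand ≠ 0)
(p3 ⊃ ¬p1): 0.42 > 0, so result = 0
(¬p1 ∨ (p3 ⊃ ¬p1)) = max(0, 0) = 0
(p3 ∨ (¬p1 ∨ (p3 ⊃ ¬p1))) = max(0.42, 0) = 0.42
(((p2 ∧ p3) ∨ (p3 ∧ p3)) ⊃ (p3 ∨ (¬p1 ∨ (p3 ⊃ ¬p1)))): 0.42 ≤ 0.42, so result = 1
((((p2 ∧ p3) ∨ (p3 ∧ p3)) ⊃ (p3 ∨ (¬p1 ∨ (p3 ⊃ ¬p1)))) ⊃ p2): 1 > 0.36, so result = 0.36

0.36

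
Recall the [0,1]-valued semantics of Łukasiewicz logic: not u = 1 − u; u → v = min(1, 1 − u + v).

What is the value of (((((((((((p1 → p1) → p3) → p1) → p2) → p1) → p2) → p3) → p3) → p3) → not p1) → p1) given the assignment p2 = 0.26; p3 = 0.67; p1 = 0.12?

(p1 → p1): min(1, 1 − 0.12 + 0.12) = 1
((p1 → p1) → p3): min(1, 1 − 1 + 0.67) = 0.67
(((p1 → p1) → p3) → p1): min(1, 1 − 0.67 + 0.12) = 0.45
((((p1 → p1) → p3) → p1) → p2): min(1, 1 − 0.45 + 0.26) = 0.81
(((((p1 → p1) → p3) → p1) → p2) → p1): min(1, 1 − 0.81 + 0.12) = 0.31
((((((p1 → p1) → p3) → p1) → p2) → p1) → p2): min(1, 1 − 0.31 + 0.26) = 0.95
(((((((p1 → p1) → p3) → p1) → p2) → p1) → p2) → p3): min(1, 1 − 0.95 + 0.67) = 0.72
((((((((p1 → p1) → p3) → p1) → p2) → p1) → p2) → p3) → p3): min(1, 1 − 0.72 + 0.67) = 0.95
(((((((((p1 → p1) → p3) → p1) → p2) → p1) → p2) → p3) → p3) → p3): min(1, 1 − 0.95 + 0.67) = 0.72
not p1: Łukasiewicz ¬ gives 1 − 0.12 = 0.88
((((((((((p1 → p1) → p3) → p1) → p2) → p1) → p2) → p3) → p3) → p3) → not p1): min(1, 1 − 0.72 + 0.88) = 1
(((((((((((p1 → p1) → p3) → p1) → p2) → p1) → p2) → p3) → p3) → p3) → not p1) → p1): min(1, 1 − 1 + 0.12) = 0.12

0.12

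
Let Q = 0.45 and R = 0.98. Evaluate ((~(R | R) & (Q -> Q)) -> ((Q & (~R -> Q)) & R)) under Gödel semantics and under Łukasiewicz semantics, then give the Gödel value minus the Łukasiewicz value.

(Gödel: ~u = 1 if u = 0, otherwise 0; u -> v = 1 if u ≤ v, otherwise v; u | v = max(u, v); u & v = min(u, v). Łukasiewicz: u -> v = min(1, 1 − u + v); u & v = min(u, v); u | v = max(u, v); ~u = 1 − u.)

Gödel evaluation:
  (R | R) = max(0.98, 0.98) = 0.98
  ~(R | R): Gödel ¬ of 0.98 = 0 (operand ≠ 0)
  (Q -> Q): 0.45 ≤ 0.45, so result = 1
  (~(R | R) & (Q -> Q)) = min(0, 1) = 0
  ~R: Gödel ¬ of 0.98 = 0 (operand ≠ 0)
  (~R -> Q): 0 ≤ 0.45, so result = 1
  (Q & (~R -> Q)) = min(0.45, 1) = 0.45
  ((Q & (~R -> Q)) & R) = min(0.45, 0.98) = 0.45
  ((~(R | R) & (Q -> Q)) -> ((Q & (~R -> Q)) & R)): 0 ≤ 0.45, so result = 1
  Gödel value = 1
Łukasiewicz evaluation:
  (R | R) = max(0.98, 0.98) = 0.98
  ~(R | R): Łukasiewicz ¬ gives 1 − 0.98 = 0.02
  (Q -> Q): min(1, 1 − 0.45 + 0.45) = 1
  (~(R | R) & (Q -> Q)) = min(0.02, 1) = 0.02
  ~R: Łukasiewicz ¬ gives 1 − 0.98 = 0.02
  (~R -> Q): min(1, 1 − 0.02 + 0.45) = 1
  (Q & (~R -> Q)) = min(0.45, 1) = 0.45
  ((Q & (~R -> Q)) & R) = min(0.45, 0.98) = 0.45
  ((~(R | R) & (Q -> Q)) -> ((Q & (~R -> Q)) & R)): min(1, 1 − 0.02 + 0.45) = 1
  Łukasiewicz value = 1
Difference: 1 − 1 = 0.00

0.00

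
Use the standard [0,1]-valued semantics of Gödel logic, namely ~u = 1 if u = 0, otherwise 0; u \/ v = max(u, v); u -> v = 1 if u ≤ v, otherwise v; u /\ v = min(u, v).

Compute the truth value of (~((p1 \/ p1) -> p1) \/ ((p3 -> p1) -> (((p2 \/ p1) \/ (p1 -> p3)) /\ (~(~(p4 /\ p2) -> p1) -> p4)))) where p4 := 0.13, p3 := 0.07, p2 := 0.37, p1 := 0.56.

0.56

(p1 \/ p1) = max(0.56, 0.56) = 0.56
((p1 \/ p1) -> p1): 0.56 ≤ 0.56, so result = 1
~((p1 \/ p1) -> p1): Gödel ¬ of 1 = 0 (operand ≠ 0)
(p3 -> p1): 0.07 ≤ 0.56, so result = 1
(p2 \/ p1) = max(0.37, 0.56) = 0.56
(p1 -> p3): 0.56 > 0.07, so result = 0.07
((p2 \/ p1) \/ (p1 -> p3)) = max(0.56, 0.07) = 0.56
(p4 /\ p2) = min(0.13, 0.37) = 0.13
~(p4 /\ p2): Gödel ¬ of 0.13 = 0 (operand ≠ 0)
(~(p4 /\ p2) -> p1): 0 ≤ 0.56, so result = 1
~(~(p4 /\ p2) -> p1): Gödel ¬ of 1 = 0 (operand ≠ 0)
(~(~(p4 /\ p2) -> p1) -> p4): 0 ≤ 0.13, so result = 1
(((p2 \/ p1) \/ (p1 -> p3)) /\ (~(~(p4 /\ p2) -> p1) -> p4)) = min(0.56, 1) = 0.56
((p3 -> p1) -> (((p2 \/ p1) \/ (p1 -> p3)) /\ (~(~(p4 /\ p2) -> p1) -> p4))): 1 > 0.56, so result = 0.56
(~((p1 \/ p1) -> p1) \/ ((p3 -> p1) -> (((p2 \/ p1) \/ (p1 -> p3)) /\ (~(~(p4 /\ p2) -> p1) -> p4)))) = max(0, 0.56) = 0.56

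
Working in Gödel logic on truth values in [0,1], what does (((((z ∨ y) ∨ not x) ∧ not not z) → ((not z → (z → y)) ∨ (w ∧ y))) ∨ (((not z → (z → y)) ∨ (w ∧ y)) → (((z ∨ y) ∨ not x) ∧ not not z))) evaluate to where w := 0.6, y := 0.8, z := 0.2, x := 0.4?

(z ∨ y) = max(0.2, 0.8) = 0.8
not x: Gödel ¬ of 0.4 = 0 (operand ≠ 0)
((z ∨ y) ∨ not x) = max(0.8, 0) = 0.8
not z: Gödel ¬ of 0.2 = 0 (operand ≠ 0)
not not z: Gödel ¬ of 0 = 1 (operand is 0)
(((z ∨ y) ∨ not x) ∧ not not z) = min(0.8, 1) = 0.8
not z: Gödel ¬ of 0.2 = 0 (operand ≠ 0)
(z → y): 0.2 ≤ 0.8, so result = 1
(not z → (z → y)): 0 ≤ 1, so result = 1
(w ∧ y) = min(0.6, 0.8) = 0.6
((not z → (z → y)) ∨ (w ∧ y)) = max(1, 0.6) = 1
((((z ∨ y) ∨ not x) ∧ not not z) → ((not z → (z → y)) ∨ (w ∧ y))): 0.8 ≤ 1, so result = 1
not z: Gödel ¬ of 0.2 = 0 (operand ≠ 0)
(z → y): 0.2 ≤ 0.8, so result = 1
(not z → (z → y)): 0 ≤ 1, so result = 1
(w ∧ y) = min(0.6, 0.8) = 0.6
((not z → (z → y)) ∨ (w ∧ y)) = max(1, 0.6) = 1
(z ∨ y) = max(0.2, 0.8) = 0.8
not x: Gödel ¬ of 0.4 = 0 (operand ≠ 0)
((z ∨ y) ∨ not x) = max(0.8, 0) = 0.8
not z: Gödel ¬ of 0.2 = 0 (operand ≠ 0)
not not z: Gödel ¬ of 0 = 1 (operand is 0)
(((z ∨ y) ∨ not x) ∧ not not z) = min(0.8, 1) = 0.8
(((not z → (z → y)) ∨ (w ∧ y)) → (((z ∨ y) ∨ not x) ∧ not not z)): 1 > 0.8, so result = 0.8
(((((z ∨ y) ∨ not x) ∧ not not z) → ((not z → (z → y)) ∨ (w ∧ y))) ∨ (((not z → (z → y)) ∨ (w ∧ y)) → (((z ∨ y) ∨ not x) ∧ not not z))) = max(1, 0.8) = 1

1.00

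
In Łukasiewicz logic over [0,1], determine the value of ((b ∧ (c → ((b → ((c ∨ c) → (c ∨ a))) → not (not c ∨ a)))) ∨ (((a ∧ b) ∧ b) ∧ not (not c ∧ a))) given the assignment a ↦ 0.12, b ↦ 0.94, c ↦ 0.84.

(c ∨ c) = max(0.84, 0.84) = 0.84
(c ∨ a) = max(0.84, 0.12) = 0.84
((c ∨ c) → (c ∨ a)): min(1, 1 − 0.84 + 0.84) = 1
(b → ((c ∨ c) → (c ∨ a))): min(1, 1 − 0.94 + 1) = 1
not c: Łukasiewicz ¬ gives 1 − 0.84 = 0.16
(not c ∨ a) = max(0.16, 0.12) = 0.16
not (not c ∨ a): Łukasiewicz ¬ gives 1 − 0.16 = 0.84
((b → ((c ∨ c) → (c ∨ a))) → not (not c ∨ a)): min(1, 1 − 1 + 0.84) = 0.84
(c → ((b → ((c ∨ c) → (c ∨ a))) → not (not c ∨ a))): min(1, 1 − 0.84 + 0.84) = 1
(b ∧ (c → ((b → ((c ∨ c) → (c ∨ a))) → not (not c ∨ a)))) = min(0.94, 1) = 0.94
(a ∧ b) = min(0.12, 0.94) = 0.12
((a ∧ b) ∧ b) = min(0.12, 0.94) = 0.12
not c: Łukasiewicz ¬ gives 1 − 0.84 = 0.16
(not c ∧ a) = min(0.16, 0.12) = 0.12
not (not c ∧ a): Łukasiewicz ¬ gives 1 − 0.12 = 0.88
(((a ∧ b) ∧ b) ∧ not (not c ∧ a)) = min(0.12, 0.88) = 0.12
((b ∧ (c → ((b → ((c ∨ c) → (c ∨ a))) → not (not c ∨ a)))) ∨ (((a ∧ b) ∧ b) ∧ not (not c ∧ a))) = max(0.94, 0.12) = 0.94

0.94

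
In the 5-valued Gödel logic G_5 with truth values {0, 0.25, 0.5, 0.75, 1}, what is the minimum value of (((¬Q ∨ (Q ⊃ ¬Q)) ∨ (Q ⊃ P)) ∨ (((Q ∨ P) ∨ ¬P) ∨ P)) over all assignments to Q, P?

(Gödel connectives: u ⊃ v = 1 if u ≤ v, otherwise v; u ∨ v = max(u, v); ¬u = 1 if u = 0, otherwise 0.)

0.50

The minimum is attained at Q = 0.5, P = 0.25:
  ¬Q: Gödel ¬ of 0.5 = 0 (operand ≠ 0)
  ¬Q: Gödel ¬ of 0.5 = 0 (operand ≠ 0)
  (Q ⊃ ¬Q): 0.5 > 0, so result = 0
  (¬Q ∨ (Q ⊃ ¬Q)) = max(0, 0) = 0
  (Q ⊃ P): 0.5 > 0.25, so result = 0.25
  ((¬Q ∨ (Q ⊃ ¬Q)) ∨ (Q ⊃ P)) = max(0, 0.25) = 0.25
  (Q ∨ P) = max(0.5, 0.25) = 0.5
  ¬P: Gödel ¬ of 0.25 = 0 (operand ≠ 0)
  ((Q ∨ P) ∨ ¬P) = max(0.5, 0) = 0.5
  (((Q ∨ P) ∨ ¬P) ∨ P) = max(0.5, 0.25) = 0.5
  (((¬Q ∨ (Q ⊃ ¬Q)) ∨ (Q ⊃ P)) ∨ (((Q ∨ P) ∨ ¬P) ∨ P)) = max(0.25, 0.5) = 0.5
Checking all 25 assignments confirms none give a value below 0.50.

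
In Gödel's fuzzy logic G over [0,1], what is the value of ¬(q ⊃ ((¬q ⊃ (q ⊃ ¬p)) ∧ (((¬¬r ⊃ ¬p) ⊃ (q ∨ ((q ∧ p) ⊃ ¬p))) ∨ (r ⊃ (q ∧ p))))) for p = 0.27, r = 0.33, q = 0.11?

¬q: Gödel ¬ of 0.11 = 0 (operand ≠ 0)
¬p: Gödel ¬ of 0.27 = 0 (operand ≠ 0)
(q ⊃ ¬p): 0.11 > 0, so result = 0
(¬q ⊃ (q ⊃ ¬p)): 0 ≤ 0, so result = 1
¬r: Gödel ¬ of 0.33 = 0 (operand ≠ 0)
¬¬r: Gödel ¬ of 0 = 1 (operand is 0)
¬p: Gödel ¬ of 0.27 = 0 (operand ≠ 0)
(¬¬r ⊃ ¬p): 1 > 0, so result = 0
(q ∧ p) = min(0.11, 0.27) = 0.11
¬p: Gödel ¬ of 0.27 = 0 (operand ≠ 0)
((q ∧ p) ⊃ ¬p): 0.11 > 0, so result = 0
(q ∨ ((q ∧ p) ⊃ ¬p)) = max(0.11, 0) = 0.11
((¬¬r ⊃ ¬p) ⊃ (q ∨ ((q ∧ p) ⊃ ¬p))): 0 ≤ 0.11, so result = 1
(q ∧ p) = min(0.11, 0.27) = 0.11
(r ⊃ (q ∧ p)): 0.33 > 0.11, so result = 0.11
(((¬¬r ⊃ ¬p) ⊃ (q ∨ ((q ∧ p) ⊃ ¬p))) ∨ (r ⊃ (q ∧ p))) = max(1, 0.11) = 1
((¬q ⊃ (q ⊃ ¬p)) ∧ (((¬¬r ⊃ ¬p) ⊃ (q ∨ ((q ∧ p) ⊃ ¬p))) ∨ (r ⊃ (q ∧ p)))) = min(1, 1) = 1
(q ⊃ ((¬q ⊃ (q ⊃ ¬p)) ∧ (((¬¬r ⊃ ¬p) ⊃ (q ∨ ((q ∧ p) ⊃ ¬p))) ∨ (r ⊃ (q ∧ p))))): 0.11 ≤ 1, so result = 1
¬(q ⊃ ((¬q ⊃ (q ⊃ ¬p)) ∧ (((¬¬r ⊃ ¬p) ⊃ (q ∨ ((q ∧ p) ⊃ ¬p))) ∨ (r ⊃ (q ∧ p))))): Gödel ¬ of 1 = 0 (operand ≠ 0)

0.00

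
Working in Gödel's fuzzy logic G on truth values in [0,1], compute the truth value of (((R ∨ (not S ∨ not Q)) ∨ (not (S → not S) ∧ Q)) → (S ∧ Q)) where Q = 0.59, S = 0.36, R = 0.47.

not S: Gödel ¬ of 0.36 = 0 (operand ≠ 0)
not Q: Gödel ¬ of 0.59 = 0 (operand ≠ 0)
(not S ∨ not Q) = max(0, 0) = 0
(R ∨ (not S ∨ not Q)) = max(0.47, 0) = 0.47
not S: Gödel ¬ of 0.36 = 0 (operand ≠ 0)
(S → not S): 0.36 > 0, so result = 0
not (S → not S): Gödel ¬ of 0 = 1 (operand is 0)
(not (S → not S) ∧ Q) = min(1, 0.59) = 0.59
((R ∨ (not S ∨ not Q)) ∨ (not (S → not S) ∧ Q)) = max(0.47, 0.59) = 0.59
(S ∧ Q) = min(0.36, 0.59) = 0.36
(((R ∨ (not S ∨ not Q)) ∨ (not (S → not S) ∧ Q)) → (S ∧ Q)): 0.59 > 0.36, so result = 0.36

0.36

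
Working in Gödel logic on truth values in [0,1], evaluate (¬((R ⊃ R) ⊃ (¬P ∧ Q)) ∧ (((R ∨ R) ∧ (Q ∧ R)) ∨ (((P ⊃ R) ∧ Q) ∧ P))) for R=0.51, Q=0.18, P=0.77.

(R ⊃ R): 0.51 ≤ 0.51, so result = 1
¬P: Gödel ¬ of 0.77 = 0 (operand ≠ 0)
(¬P ∧ Q) = min(0, 0.18) = 0
((R ⊃ R) ⊃ (¬P ∧ Q)): 1 > 0, so result = 0
¬((R ⊃ R) ⊃ (¬P ∧ Q)): Gödel ¬ of 0 = 1 (operand is 0)
(R ∨ R) = max(0.51, 0.51) = 0.51
(Q ∧ R) = min(0.18, 0.51) = 0.18
((R ∨ R) ∧ (Q ∧ R)) = min(0.51, 0.18) = 0.18
(P ⊃ R): 0.77 > 0.51, so result = 0.51
((P ⊃ R) ∧ Q) = min(0.51, 0.18) = 0.18
(((P ⊃ R) ∧ Q) ∧ P) = min(0.18, 0.77) = 0.18
(((R ∨ R) ∧ (Q ∧ R)) ∨ (((P ⊃ R) ∧ Q) ∧ P)) = max(0.18, 0.18) = 0.18
(¬((R ⊃ R) ⊃ (¬P ∧ Q)) ∧ (((R ∨ R) ∧ (Q ∧ R)) ∨ (((P ⊃ R) ∧ Q) ∧ P))) = min(1, 0.18) = 0.18

0.18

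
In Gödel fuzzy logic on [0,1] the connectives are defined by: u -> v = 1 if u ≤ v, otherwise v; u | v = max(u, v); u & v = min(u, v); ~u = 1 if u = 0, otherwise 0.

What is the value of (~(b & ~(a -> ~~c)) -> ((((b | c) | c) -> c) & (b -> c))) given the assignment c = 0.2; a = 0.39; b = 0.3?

0.20

~c: Gödel ¬ of 0.2 = 0 (operand ≠ 0)
~~c: Gödel ¬ of 0 = 1 (operand is 0)
(a -> ~~c): 0.39 ≤ 1, so result = 1
~(a -> ~~c): Gödel ¬ of 1 = 0 (operand ≠ 0)
(b & ~(a -> ~~c)) = min(0.3, 0) = 0
~(b & ~(a -> ~~c)): Gödel ¬ of 0 = 1 (operand is 0)
(b | c) = max(0.3, 0.2) = 0.3
((b | c) | c) = max(0.3, 0.2) = 0.3
(((b | c) | c) -> c): 0.3 > 0.2, so result = 0.2
(b -> c): 0.3 > 0.2, so result = 0.2
((((b | c) | c) -> c) & (b -> c)) = min(0.2, 0.2) = 0.2
(~(b & ~(a -> ~~c)) -> ((((b | c) | c) -> c) & (b -> c))): 1 > 0.2, so result = 0.2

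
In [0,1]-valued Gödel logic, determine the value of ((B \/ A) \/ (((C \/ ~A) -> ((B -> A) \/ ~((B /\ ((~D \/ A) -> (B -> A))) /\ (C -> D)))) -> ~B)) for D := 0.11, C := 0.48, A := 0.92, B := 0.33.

(B \/ A) = max(0.33, 0.92) = 0.92
~A: Gödel ¬ of 0.92 = 0 (operand ≠ 0)
(C \/ ~A) = max(0.48, 0) = 0.48
(B -> A): 0.33 ≤ 0.92, so result = 1
~D: Gödel ¬ of 0.11 = 0 (operand ≠ 0)
(~D \/ A) = max(0, 0.92) = 0.92
(B -> A): 0.33 ≤ 0.92, so result = 1
((~D \/ A) -> (B -> A)): 0.92 ≤ 1, so result = 1
(B /\ ((~D \/ A) -> (B -> A))) = min(0.33, 1) = 0.33
(C -> D): 0.48 > 0.11, so result = 0.11
((B /\ ((~D \/ A) -> (B -> A))) /\ (C -> D)) = min(0.33, 0.11) = 0.11
~((B /\ ((~D \/ A) -> (B -> A))) /\ (C -> D)): Gödel ¬ of 0.11 = 0 (operand ≠ 0)
((B -> A) \/ ~((B /\ ((~D \/ A) -> (B -> A))) /\ (C -> D))) = max(1, 0) = 1
((C \/ ~A) -> ((B -> A) \/ ~((B /\ ((~D \/ A) -> (B -> A))) /\ (C -> D)))): 0.48 ≤ 1, so result = 1
~B: Gödel ¬ of 0.33 = 0 (operand ≠ 0)
(((C \/ ~A) -> ((B -> A) \/ ~((B /\ ((~D \/ A) -> (B -> A))) /\ (C -> D)))) -> ~B): 1 > 0, so result = 0
((B \/ A) \/ (((C \/ ~A) -> ((B -> A) \/ ~((B /\ ((~D \/ A) -> (B -> A))) /\ (C -> D)))) -> ~B)) = max(0.92, 0) = 0.92

0.92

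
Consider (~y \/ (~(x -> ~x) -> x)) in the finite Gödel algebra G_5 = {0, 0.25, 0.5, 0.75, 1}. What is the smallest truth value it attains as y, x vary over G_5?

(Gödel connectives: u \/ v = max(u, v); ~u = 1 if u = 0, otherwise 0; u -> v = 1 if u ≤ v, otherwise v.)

The minimum is attained at y = 0.25, x = 0.25:
  ~y: Gödel ¬ of 0.25 = 0 (operand ≠ 0)
  ~x: Gödel ¬ of 0.25 = 0 (operand ≠ 0)
  (x -> ~x): 0.25 > 0, so result = 0
  ~(x -> ~x): Gödel ¬ of 0 = 1 (operand is 0)
  (~(x -> ~x) -> x): 1 > 0.25, so result = 0.25
  (~y \/ (~(x -> ~x) -> x)) = max(0, 0.25) = 0.25
Checking all 25 assignments confirms none give a value below 0.25.

0.25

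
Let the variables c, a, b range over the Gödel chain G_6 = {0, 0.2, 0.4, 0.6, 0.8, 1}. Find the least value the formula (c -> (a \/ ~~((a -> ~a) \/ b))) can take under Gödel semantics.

0.20

The minimum is attained at c = 0.4, a = 0.2, b = 0:
  ~a: Gödel ¬ of 0.2 = 0 (operand ≠ 0)
  (a -> ~a): 0.2 > 0, so result = 0
  ((a -> ~a) \/ b) = max(0, 0) = 0
  ~((a -> ~a) \/ b): Gödel ¬ of 0 = 1 (operand is 0)
  ~~((a -> ~a) \/ b): Gödel ¬ of 1 = 0 (operand ≠ 0)
  (a \/ ~~((a -> ~a) \/ b)) = max(0.2, 0) = 0.2
  (c -> (a \/ ~~((a -> ~a) \/ b))): 0.4 > 0.2, so result = 0.2
Checking all 216 assignments confirms none give a value below 0.20.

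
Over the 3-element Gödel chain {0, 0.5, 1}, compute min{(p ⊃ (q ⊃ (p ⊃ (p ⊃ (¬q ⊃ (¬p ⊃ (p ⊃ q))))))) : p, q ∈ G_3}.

Every assignment gives 1. For instance at p = 0, q = 0:
  ¬q: Gödel ¬ of 0 = 1 (operand is 0)
  ¬p: Gödel ¬ of 0 = 1 (operand is 0)
  (p ⊃ q): 0 ≤ 0, so result = 1
  (¬p ⊃ (p ⊃ q)): 1 ≤ 1, so result = 1
  (¬q ⊃ (¬p ⊃ (p ⊃ q))): 1 ≤ 1, so result = 1
  (p ⊃ (¬q ⊃ (¬p ⊃ (p ⊃ q)))): 0 ≤ 1, so result = 1
  (p ⊃ (p ⊃ (¬q ⊃ (¬p ⊃ (p ⊃ q))))): 0 ≤ 1, so result = 1
  (q ⊃ (p ⊃ (p ⊃ (¬q ⊃ (¬p ⊃ (p ⊃ q)))))): 0 ≤ 1, so result = 1
  (p ⊃ (q ⊃ (p ⊃ (p ⊃ (¬q ⊃ (¬p ⊃ (p ⊃ q))))))): 0 ≤ 1, so result = 1
All 9 assignments give value 1 — the formula is a G_3-tautology.

1.00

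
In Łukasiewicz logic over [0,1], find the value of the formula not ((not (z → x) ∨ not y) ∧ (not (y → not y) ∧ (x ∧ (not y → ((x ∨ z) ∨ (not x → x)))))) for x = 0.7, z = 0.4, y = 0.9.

(z → x): min(1, 1 − 0.4 + 0.7) = 1
not (z → x): Łukasiewicz ¬ gives 1 − 1 = 0
not y: Łukasiewicz ¬ gives 1 − 0.9 = 0.1
(not (z → x) ∨ not y) = max(0, 0.1) = 0.1
not y: Łukasiewicz ¬ gives 1 − 0.9 = 0.1
(y → not y): min(1, 1 − 0.9 + 0.1) = 0.2
not (y → not y): Łukasiewicz ¬ gives 1 − 0.2 = 0.8
not y: Łukasiewicz ¬ gives 1 − 0.9 = 0.1
(x ∨ z) = max(0.7, 0.4) = 0.7
not x: Łukasiewicz ¬ gives 1 − 0.7 = 0.3
(not x → x): min(1, 1 − 0.3 + 0.7) = 1
((x ∨ z) ∨ (not x → x)) = max(0.7, 1) = 1
(not y → ((x ∨ z) ∨ (not x → x))): min(1, 1 − 0.1 + 1) = 1
(x ∧ (not y → ((x ∨ z) ∨ (not x → x)))) = min(0.7, 1) = 0.7
(not (y → not y) ∧ (x ∧ (not y → ((x ∨ z) ∨ (not x → x))))) = min(0.8, 0.7) = 0.7
((not (z → x) ∨ not y) ∧ (not (y → not y) ∧ (x ∧ (not y → ((x ∨ z) ∨ (not x → x)))))) = min(0.1, 0.7) = 0.1
not ((not (z → x) ∨ not y) ∧ (not (y → not y) ∧ (x ∧ (not y → ((x ∨ z) ∨ (not x → x)))))): Łukasiewicz ¬ gives 1 − 0.1 = 0.9

0.90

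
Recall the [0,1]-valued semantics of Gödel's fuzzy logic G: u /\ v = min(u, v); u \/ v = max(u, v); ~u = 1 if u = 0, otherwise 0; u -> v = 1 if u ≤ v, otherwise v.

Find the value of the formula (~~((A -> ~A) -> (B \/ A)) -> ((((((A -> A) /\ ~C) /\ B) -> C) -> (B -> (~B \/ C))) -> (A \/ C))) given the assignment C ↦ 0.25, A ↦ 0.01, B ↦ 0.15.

0.25

~A: Gödel ¬ of 0.01 = 0 (operand ≠ 0)
(A -> ~A): 0.01 > 0, so result = 0
(B \/ A) = max(0.15, 0.01) = 0.15
((A -> ~A) -> (B \/ A)): 0 ≤ 0.15, so result = 1
~((A -> ~A) -> (B \/ A)): Gödel ¬ of 1 = 0 (operand ≠ 0)
~~((A -> ~A) -> (B \/ A)): Gödel ¬ of 0 = 1 (operand is 0)
(A -> A): 0.01 ≤ 0.01, so result = 1
~C: Gödel ¬ of 0.25 = 0 (operand ≠ 0)
((A -> A) /\ ~C) = min(1, 0) = 0
(((A -> A) /\ ~C) /\ B) = min(0, 0.15) = 0
((((A -> A) /\ ~C) /\ B) -> C): 0 ≤ 0.25, so result = 1
~B: Gödel ¬ of 0.15 = 0 (operand ≠ 0)
(~B \/ C) = max(0, 0.25) = 0.25
(B -> (~B \/ C)): 0.15 ≤ 0.25, so result = 1
(((((A -> A) /\ ~C) /\ B) -> C) -> (B -> (~B \/ C))): 1 ≤ 1, so result = 1
(A \/ C) = max(0.01, 0.25) = 0.25
((((((A -> A) /\ ~C) /\ B) -> C) -> (B -> (~B \/ C))) -> (A \/ C)): 1 > 0.25, so result = 0.25
(~~((A -> ~A) -> (B \/ A)) -> ((((((A -> A) /\ ~C) /\ B) -> C) -> (B -> (~B \/ C))) -> (A \/ C))): 1 > 0.25, so result = 0.25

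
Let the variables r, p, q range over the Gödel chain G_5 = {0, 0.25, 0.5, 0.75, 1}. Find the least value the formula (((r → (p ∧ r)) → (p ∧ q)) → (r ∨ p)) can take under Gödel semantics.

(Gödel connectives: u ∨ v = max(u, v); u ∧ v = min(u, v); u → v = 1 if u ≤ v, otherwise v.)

The minimum is attained at r = 0.25, p = 0, q = 0:
  (p ∧ r) = min(0, 0.25) = 0
  (r → (p ∧ r)): 0.25 > 0, so result = 0
  (p ∧ q) = min(0, 0) = 0
  ((r → (p ∧ r)) → (p ∧ q)): 0 ≤ 0, so result = 1
  (r ∨ p) = max(0.25, 0) = 0.25
  (((r → (p ∧ r)) → (p ∧ q)) → (r ∨ p)): 1 > 0.25, so result = 0.25
Checking all 125 assignments confirms none give a value below 0.25.

0.25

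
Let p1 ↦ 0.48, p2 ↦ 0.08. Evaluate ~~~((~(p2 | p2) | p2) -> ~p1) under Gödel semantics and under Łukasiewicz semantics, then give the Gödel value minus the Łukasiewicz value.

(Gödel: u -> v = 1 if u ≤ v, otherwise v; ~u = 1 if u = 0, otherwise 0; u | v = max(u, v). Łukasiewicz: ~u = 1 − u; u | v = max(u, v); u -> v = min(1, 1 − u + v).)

Gödel evaluation:
  (p2 | p2) = max(0.08, 0.08) = 0.08
  ~(p2 | p2): Gödel ¬ of 0.08 = 0 (operand ≠ 0)
  (~(p2 | p2) | p2) = max(0, 0.08) = 0.08
  ~p1: Gödel ¬ of 0.48 = 0 (operand ≠ 0)
  ((~(p2 | p2) | p2) -> ~p1): 0.08 > 0, so result = 0
  ~((~(p2 | p2) | p2) -> ~p1): Gödel ¬ of 0 = 1 (operand is 0)
  ~~((~(p2 | p2) | p2) -> ~p1): Gödel ¬ of 1 = 0 (operand ≠ 0)
  ~~~((~(p2 | p2) | p2) -> ~p1): Gödel ¬ of 0 = 1 (operand is 0)
  Gödel value = 1
Łukasiewicz evaluation:
  (p2 | p2) = max(0.08, 0.08) = 0.08
  ~(p2 | p2): Łukasiewicz ¬ gives 1 − 0.08 = 0.92
  (~(p2 | p2) | p2) = max(0.92, 0.08) = 0.92
  ~p1: Łukasiewicz ¬ gives 1 − 0.48 = 0.52
  ((~(p2 | p2) | p2) -> ~p1): min(1, 1 − 0.92 + 0.52) = 0.6
  ~((~(p2 | p2) | p2) -> ~p1): Łukasiewicz ¬ gives 1 − 0.6 = 0.4
  ~~((~(p2 | p2) | p2) -> ~p1): Łukasiewicz ¬ gives 1 − 0.4 = 0.6
  ~~~((~(p2 | p2) | p2) -> ~p1): Łukasiewicz ¬ gives 1 − 0.6 = 0.4
  Łukasiewicz value = 0.4
Difference: 1 − 0.4 = 0.60

0.60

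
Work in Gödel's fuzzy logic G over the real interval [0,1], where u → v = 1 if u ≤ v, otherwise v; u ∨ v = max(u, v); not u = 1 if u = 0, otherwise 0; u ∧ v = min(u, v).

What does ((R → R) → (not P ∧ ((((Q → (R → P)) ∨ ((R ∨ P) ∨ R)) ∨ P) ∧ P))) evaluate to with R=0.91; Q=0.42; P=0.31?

(R → R): 0.91 ≤ 0.91, so result = 1
not P: Gödel ¬ of 0.31 = 0 (operand ≠ 0)
(R → P): 0.91 > 0.31, so result = 0.31
(Q → (R → P)): 0.42 > 0.31, so result = 0.31
(R ∨ P) = max(0.91, 0.31) = 0.91
((R ∨ P) ∨ R) = max(0.91, 0.91) = 0.91
((Q → (R → P)) ∨ ((R ∨ P) ∨ R)) = max(0.31, 0.91) = 0.91
(((Q → (R → P)) ∨ ((R ∨ P) ∨ R)) ∨ P) = max(0.91, 0.31) = 0.91
((((Q → (R → P)) ∨ ((R ∨ P) ∨ R)) ∨ P) ∧ P) = min(0.91, 0.31) = 0.31
(not P ∧ ((((Q → (R → P)) ∨ ((R ∨ P) ∨ R)) ∨ P) ∧ P)) = min(0, 0.31) = 0
((R → R) → (not P ∧ ((((Q → (R → P)) ∨ ((R ∨ P) ∨ R)) ∨ P) ∧ P))): 1 > 0, so result = 0

0.00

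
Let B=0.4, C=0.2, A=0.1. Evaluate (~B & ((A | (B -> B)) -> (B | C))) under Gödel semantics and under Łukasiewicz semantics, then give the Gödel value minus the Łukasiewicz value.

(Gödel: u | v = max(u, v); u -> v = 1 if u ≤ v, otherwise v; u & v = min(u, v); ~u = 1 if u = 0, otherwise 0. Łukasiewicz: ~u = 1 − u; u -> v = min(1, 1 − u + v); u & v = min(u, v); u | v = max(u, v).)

Gödel evaluation:
  ~B: Gödel ¬ of 0.4 = 0 (operand ≠ 0)
  (B -> B): 0.4 ≤ 0.4, so result = 1
  (A | (B -> B)) = max(0.1, 1) = 1
  (B | C) = max(0.4, 0.2) = 0.4
  ((A | (B -> B)) -> (B | C)): 1 > 0.4, so result = 0.4
  (~B & ((A | (B -> B)) -> (B | C))) = min(0, 0.4) = 0
  Gödel value = 0
Łukasiewicz evaluation:
  ~B: Łukasiewicz ¬ gives 1 − 0.4 = 0.6
  (B -> B): min(1, 1 − 0.4 + 0.4) = 1
  (A | (B -> B)) = max(0.1, 1) = 1
  (B | C) = max(0.4, 0.2) = 0.4
  ((A | (B -> B)) -> (B | C)): min(1, 1 − 1 + 0.4) = 0.4
  (~B & ((A | (B -> B)) -> (B | C))) = min(0.6, 0.4) = 0.4
  Łukasiewicz value = 0.4
Difference: 0 − 0.4 = -0.40

-0.40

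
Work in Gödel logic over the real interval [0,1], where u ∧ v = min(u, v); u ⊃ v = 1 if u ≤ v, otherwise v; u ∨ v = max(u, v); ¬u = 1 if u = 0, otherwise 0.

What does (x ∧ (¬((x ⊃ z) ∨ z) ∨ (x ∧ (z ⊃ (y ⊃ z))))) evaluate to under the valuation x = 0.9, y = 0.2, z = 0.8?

(x ⊃ z): 0.9 > 0.8, so result = 0.8
((x ⊃ z) ∨ z) = max(0.8, 0.8) = 0.8
¬((x ⊃ z) ∨ z): Gödel ¬ of 0.8 = 0 (operand ≠ 0)
(y ⊃ z): 0.2 ≤ 0.8, so result = 1
(z ⊃ (y ⊃ z)): 0.8 ≤ 1, so result = 1
(x ∧ (z ⊃ (y ⊃ z))) = min(0.9, 1) = 0.9
(¬((x ⊃ z) ∨ z) ∨ (x ∧ (z ⊃ (y ⊃ z)))) = max(0, 0.9) = 0.9
(x ∧ (¬((x ⊃ z) ∨ z) ∨ (x ∧ (z ⊃ (y ⊃ z))))) = min(0.9, 0.9) = 0.9

0.90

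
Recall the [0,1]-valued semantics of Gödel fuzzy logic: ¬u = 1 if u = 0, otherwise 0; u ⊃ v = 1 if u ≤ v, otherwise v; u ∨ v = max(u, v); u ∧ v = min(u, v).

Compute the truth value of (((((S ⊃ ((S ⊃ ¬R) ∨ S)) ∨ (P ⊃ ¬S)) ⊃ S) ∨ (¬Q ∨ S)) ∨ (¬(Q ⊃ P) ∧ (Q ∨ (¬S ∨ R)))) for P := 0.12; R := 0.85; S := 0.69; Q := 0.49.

0.69

¬R: Gödel ¬ of 0.85 = 0 (operand ≠ 0)
(S ⊃ ¬R): 0.69 > 0, so result = 0
((S ⊃ ¬R) ∨ S) = max(0, 0.69) = 0.69
(S ⊃ ((S ⊃ ¬R) ∨ S)): 0.69 ≤ 0.69, so result = 1
¬S: Gödel ¬ of 0.69 = 0 (operand ≠ 0)
(P ⊃ ¬S): 0.12 > 0, so result = 0
((S ⊃ ((S ⊃ ¬R) ∨ S)) ∨ (P ⊃ ¬S)) = max(1, 0) = 1
(((S ⊃ ((S ⊃ ¬R) ∨ S)) ∨ (P ⊃ ¬S)) ⊃ S): 1 > 0.69, so result = 0.69
¬Q: Gödel ¬ of 0.49 = 0 (operand ≠ 0)
(¬Q ∨ S) = max(0, 0.69) = 0.69
((((S ⊃ ((S ⊃ ¬R) ∨ S)) ∨ (P ⊃ ¬S)) ⊃ S) ∨ (¬Q ∨ S)) = max(0.69, 0.69) = 0.69
(Q ⊃ P): 0.49 > 0.12, so result = 0.12
¬(Q ⊃ P): Gödel ¬ of 0.12 = 0 (operand ≠ 0)
¬S: Gödel ¬ of 0.69 = 0 (operand ≠ 0)
(¬S ∨ R) = max(0, 0.85) = 0.85
(Q ∨ (¬S ∨ R)) = max(0.49, 0.85) = 0.85
(¬(Q ⊃ P) ∧ (Q ∨ (¬S ∨ R))) = min(0, 0.85) = 0
(((((S ⊃ ((S ⊃ ¬R) ∨ S)) ∨ (P ⊃ ¬S)) ⊃ S) ∨ (¬Q ∨ S)) ∨ (¬(Q ⊃ P) ∧ (Q ∨ (¬S ∨ R)))) = max(0.69, 0) = 0.69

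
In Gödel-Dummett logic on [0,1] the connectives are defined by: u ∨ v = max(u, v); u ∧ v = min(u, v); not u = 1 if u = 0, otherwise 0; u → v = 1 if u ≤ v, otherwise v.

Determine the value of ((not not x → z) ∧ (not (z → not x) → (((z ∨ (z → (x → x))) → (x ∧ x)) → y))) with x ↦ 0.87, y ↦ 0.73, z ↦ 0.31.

not x: Gödel ¬ of 0.87 = 0 (operand ≠ 0)
not not x: Gödel ¬ of 0 = 1 (operand is 0)
(not not x → z): 1 > 0.31, so result = 0.31
not x: Gödel ¬ of 0.87 = 0 (operand ≠ 0)
(z → not x): 0.31 > 0, so result = 0
not (z → not x): Gödel ¬ of 0 = 1 (operand is 0)
(x → x): 0.87 ≤ 0.87, so result = 1
(z → (x → x)): 0.31 ≤ 1, so result = 1
(z ∨ (z → (x → x))) = max(0.31, 1) = 1
(x ∧ x) = min(0.87, 0.87) = 0.87
((z ∨ (z → (x → x))) → (x ∧ x)): 1 > 0.87, so result = 0.87
(((z ∨ (z → (x → x))) → (x ∧ x)) → y): 0.87 > 0.73, so result = 0.73
(not (z → not x) → (((z ∨ (z → (x → x))) → (x ∧ x)) → y)): 1 > 0.73, so result = 0.73
((not not x → z) ∧ (not (z → not x) → (((z ∨ (z → (x → x))) → (x ∧ x)) → y))) = min(0.31, 0.73) = 0.31

0.31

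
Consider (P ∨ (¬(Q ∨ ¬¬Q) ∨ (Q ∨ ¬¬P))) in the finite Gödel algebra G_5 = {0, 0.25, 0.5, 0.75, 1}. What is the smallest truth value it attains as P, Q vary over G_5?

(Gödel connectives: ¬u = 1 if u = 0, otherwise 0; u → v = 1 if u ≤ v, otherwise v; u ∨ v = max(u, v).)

0.25

The minimum is attained at P = 0, Q = 0.25:
  ¬Q: Gödel ¬ of 0.25 = 0 (operand ≠ 0)
  ¬¬Q: Gödel ¬ of 0 = 1 (operand is 0)
  (Q ∨ ¬¬Q) = max(0.25, 1) = 1
  ¬(Q ∨ ¬¬Q): Gödel ¬ of 1 = 0 (operand ≠ 0)
  ¬P: Gödel ¬ of 0 = 1 (operand is 0)
  ¬¬P: Gödel ¬ of 1 = 0 (operand ≠ 0)
  (Q ∨ ¬¬P) = max(0.25, 0) = 0.25
  (¬(Q ∨ ¬¬Q) ∨ (Q ∨ ¬¬P)) = max(0, 0.25) = 0.25
  (P ∨ (¬(Q ∨ ¬¬Q) ∨ (Q ∨ ¬¬P))) = max(0, 0.25) = 0.25
Checking all 25 assignments confirms none give a value below 0.25.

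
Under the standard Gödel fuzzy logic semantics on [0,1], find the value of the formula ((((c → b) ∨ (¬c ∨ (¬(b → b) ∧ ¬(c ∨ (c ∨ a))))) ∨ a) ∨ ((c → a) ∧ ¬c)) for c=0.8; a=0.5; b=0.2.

0.50

(c → b): 0.8 > 0.2, so result = 0.2
¬c: Gödel ¬ of 0.8 = 0 (operand ≠ 0)
(b → b): 0.2 ≤ 0.2, so result = 1
¬(b → b): Gödel ¬ of 1 = 0 (operand ≠ 0)
(c ∨ a) = max(0.8, 0.5) = 0.8
(c ∨ (c ∨ a)) = max(0.8, 0.8) = 0.8
¬(c ∨ (c ∨ a)): Gödel ¬ of 0.8 = 0 (operand ≠ 0)
(¬(b → b) ∧ ¬(c ∨ (c ∨ a))) = min(0, 0) = 0
(¬c ∨ (¬(b → b) ∧ ¬(c ∨ (c ∨ a)))) = max(0, 0) = 0
((c → b) ∨ (¬c ∨ (¬(b → b) ∧ ¬(c ∨ (c ∨ a))))) = max(0.2, 0) = 0.2
(((c → b) ∨ (¬c ∨ (¬(b → b) ∧ ¬(c ∨ (c ∨ a))))) ∨ a) = max(0.2, 0.5) = 0.5
(c → a): 0.8 > 0.5, so result = 0.5
¬c: Gödel ¬ of 0.8 = 0 (operand ≠ 0)
((c → a) ∧ ¬c) = min(0.5, 0) = 0
((((c → b) ∨ (¬c ∨ (¬(b → b) ∧ ¬(c ∨ (c ∨ a))))) ∨ a) ∨ ((c → a) ∧ ¬c)) = max(0.5, 0) = 0.5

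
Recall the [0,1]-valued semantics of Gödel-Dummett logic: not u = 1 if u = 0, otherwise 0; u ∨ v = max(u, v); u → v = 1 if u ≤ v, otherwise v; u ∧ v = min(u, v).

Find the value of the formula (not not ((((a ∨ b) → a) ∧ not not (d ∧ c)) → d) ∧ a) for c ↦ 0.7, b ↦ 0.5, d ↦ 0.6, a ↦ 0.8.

(a ∨ b) = max(0.8, 0.5) = 0.8
((a ∨ b) → a): 0.8 ≤ 0.8, so result = 1
(d ∧ c) = min(0.6, 0.7) = 0.6
not (d ∧ c): Gödel ¬ of 0.6 = 0 (operand ≠ 0)
not not (d ∧ c): Gödel ¬ of 0 = 1 (operand is 0)
(((a ∨ b) → a) ∧ not not (d ∧ c)) = min(1, 1) = 1
((((a ∨ b) → a) ∧ not not (d ∧ c)) → d): 1 > 0.6, so result = 0.6
not ((((a ∨ b) → a) ∧ not not (d ∧ c)) → d): Gödel ¬ of 0.6 = 0 (operand ≠ 0)
not not ((((a ∨ b) → a) ∧ not not (d ∧ c)) → d): Gödel ¬ of 0 = 1 (operand is 0)
(not not ((((a ∨ b) → a) ∧ not not (d ∧ c)) → d) ∧ a) = min(1, 0.8) = 0.8

0.80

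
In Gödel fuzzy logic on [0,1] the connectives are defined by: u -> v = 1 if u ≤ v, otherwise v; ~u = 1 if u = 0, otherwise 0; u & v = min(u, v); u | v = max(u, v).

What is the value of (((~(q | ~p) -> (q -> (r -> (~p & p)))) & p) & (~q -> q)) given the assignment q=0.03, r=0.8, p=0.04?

0.04

~p: Gödel ¬ of 0.04 = 0 (operand ≠ 0)
(q | ~p) = max(0.03, 0) = 0.03
~(q | ~p): Gödel ¬ of 0.03 = 0 (operand ≠ 0)
~p: Gödel ¬ of 0.04 = 0 (operand ≠ 0)
(~p & p) = min(0, 0.04) = 0
(r -> (~p & p)): 0.8 > 0, so result = 0
(q -> (r -> (~p & p))): 0.03 > 0, so result = 0
(~(q | ~p) -> (q -> (r -> (~p & p)))): 0 ≤ 0, so result = 1
((~(q | ~p) -> (q -> (r -> (~p & p)))) & p) = min(1, 0.04) = 0.04
~q: Gödel ¬ of 0.03 = 0 (operand ≠ 0)
(~q -> q): 0 ≤ 0.03, so result = 1
(((~(q | ~p) -> (q -> (r -> (~p & p)))) & p) & (~q -> q)) = min(0.04, 1) = 0.04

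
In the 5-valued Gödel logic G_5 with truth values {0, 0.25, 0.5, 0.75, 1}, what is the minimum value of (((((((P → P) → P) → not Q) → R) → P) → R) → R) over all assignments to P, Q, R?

0.25

The minimum is attained at P = 0, Q = 0, R = 0.25:
  (P → P): 0 ≤ 0, so result = 1
  ((P → P) → P): 1 > 0, so result = 0
  not Q: Gödel ¬ of 0 = 1 (operand is 0)
  (((P → P) → P) → not Q): 0 ≤ 1, so result = 1
  ((((P → P) → P) → not Q) → R): 1 > 0.25, so result = 0.25
  (((((P → P) → P) → not Q) → R) → P): 0.25 > 0, so result = 0
  ((((((P → P) → P) → not Q) → R) → P) → R): 0 ≤ 0.25, so result = 1
  (((((((P → P) → P) → not Q) → R) → P) → R) → R): 1 > 0.25, so result = 0.25
Checking all 125 assignments confirms none give a value below 0.25.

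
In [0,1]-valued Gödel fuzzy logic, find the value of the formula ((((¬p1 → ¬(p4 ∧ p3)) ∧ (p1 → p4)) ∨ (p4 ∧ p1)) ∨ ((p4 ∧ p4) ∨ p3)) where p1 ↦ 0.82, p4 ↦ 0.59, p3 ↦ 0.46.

0.59

¬p1: Gödel ¬ of 0.82 = 0 (operand ≠ 0)
(p4 ∧ p3) = min(0.59, 0.46) = 0.46
¬(p4 ∧ p3): Gödel ¬ of 0.46 = 0 (operand ≠ 0)
(¬p1 → ¬(p4 ∧ p3)): 0 ≤ 0, so result = 1
(p1 → p4): 0.82 > 0.59, so result = 0.59
((¬p1 → ¬(p4 ∧ p3)) ∧ (p1 → p4)) = min(1, 0.59) = 0.59
(p4 ∧ p1) = min(0.59, 0.82) = 0.59
(((¬p1 → ¬(p4 ∧ p3)) ∧ (p1 → p4)) ∨ (p4 ∧ p1)) = max(0.59, 0.59) = 0.59
(p4 ∧ p4) = min(0.59, 0.59) = 0.59
((p4 ∧ p4) ∨ p3) = max(0.59, 0.46) = 0.59
((((¬p1 → ¬(p4 ∧ p3)) ∧ (p1 → p4)) ∨ (p4 ∧ p1)) ∨ ((p4 ∧ p4) ∨ p3)) = max(0.59, 0.59) = 0.59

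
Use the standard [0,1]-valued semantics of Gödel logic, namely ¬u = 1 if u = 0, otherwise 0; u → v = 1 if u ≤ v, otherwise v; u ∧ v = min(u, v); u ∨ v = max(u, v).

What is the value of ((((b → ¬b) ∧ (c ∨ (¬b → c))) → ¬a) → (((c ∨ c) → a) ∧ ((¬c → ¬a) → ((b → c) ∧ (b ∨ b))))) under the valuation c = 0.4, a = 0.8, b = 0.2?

¬b: Gödel ¬ of 0.2 = 0 (operand ≠ 0)
(b → ¬b): 0.2 > 0, so result = 0
¬b: Gödel ¬ of 0.2 = 0 (operand ≠ 0)
(¬b → c): 0 ≤ 0.4, so result = 1
(c ∨ (¬b → c)) = max(0.4, 1) = 1
((b → ¬b) ∧ (c ∨ (¬b → c))) = min(0, 1) = 0
¬a: Gödel ¬ of 0.8 = 0 (operand ≠ 0)
(((b → ¬b) ∧ (c ∨ (¬b → c))) → ¬a): 0 ≤ 0, so result = 1
(c ∨ c) = max(0.4, 0.4) = 0.4
((c ∨ c) → a): 0.4 ≤ 0.8, so result = 1
¬c: Gödel ¬ of 0.4 = 0 (operand ≠ 0)
¬a: Gödel ¬ of 0.8 = 0 (operand ≠ 0)
(¬c → ¬a): 0 ≤ 0, so result = 1
(b → c): 0.2 ≤ 0.4, so result = 1
(b ∨ b) = max(0.2, 0.2) = 0.2
((b → c) ∧ (b ∨ b)) = min(1, 0.2) = 0.2
((¬c → ¬a) → ((b → c) ∧ (b ∨ b))): 1 > 0.2, so result = 0.2
(((c ∨ c) → a) ∧ ((¬c → ¬a) → ((b → c) ∧ (b ∨ b)))) = min(1, 0.2) = 0.2
((((b → ¬b) ∧ (c ∨ (¬b → c))) → ¬a) → (((c ∨ c) → a) ∧ ((¬c → ¬a) → ((b → c) ∧ (b ∨ b))))): 1 > 0.2, so result = 0.2

0.20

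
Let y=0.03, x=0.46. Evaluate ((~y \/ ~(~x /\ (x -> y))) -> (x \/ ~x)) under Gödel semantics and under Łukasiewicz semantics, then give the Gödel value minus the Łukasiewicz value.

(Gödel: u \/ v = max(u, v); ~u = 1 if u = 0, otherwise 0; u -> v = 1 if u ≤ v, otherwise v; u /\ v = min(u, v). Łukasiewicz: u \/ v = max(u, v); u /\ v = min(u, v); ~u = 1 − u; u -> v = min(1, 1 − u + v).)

-0.11

Gödel evaluation:
  ~y: Gödel ¬ of 0.03 = 0 (operand ≠ 0)
  ~x: Gödel ¬ of 0.46 = 0 (operand ≠ 0)
  (x -> y): 0.46 > 0.03, so result = 0.03
  (~x /\ (x -> y)) = min(0, 0.03) = 0
  ~(~x /\ (x -> y)): Gödel ¬ of 0 = 1 (operand is 0)
  (~y \/ ~(~x /\ (x -> y))) = max(0, 1) = 1
  ~x: Gödel ¬ of 0.46 = 0 (operand ≠ 0)
  (x \/ ~x) = max(0.46, 0) = 0.46
  ((~y \/ ~(~x /\ (x -> y))) -> (x \/ ~x)): 1 > 0.46, so result = 0.46
  Gödel value = 0.46
Łukasiewicz evaluation:
  ~y: Łukasiewicz ¬ gives 1 − 0.03 = 0.97
  ~x: Łukasiewicz ¬ gives 1 − 0.46 = 0.54
  (x -> y): min(1, 1 − 0.46 + 0.03) = 0.57
  (~x /\ (x -> y)) = min(0.54, 0.57) = 0.54
  ~(~x /\ (x -> y)): Łukasiewicz ¬ gives 1 − 0.54 = 0.46
  (~y \/ ~(~x /\ (x -> y))) = max(0.97, 0.46) = 0.97
  ~x: Łukasiewicz ¬ gives 1 − 0.46 = 0.54
  (x \/ ~x) = max(0.46, 0.54) = 0.54
  ((~y \/ ~(~x /\ (x -> y))) -> (x \/ ~x)): min(1, 1 − 0.97 + 0.54) = 0.57
  Łukasiewicz value = 0.57
Difference: 0.46 − 0.57 = -0.11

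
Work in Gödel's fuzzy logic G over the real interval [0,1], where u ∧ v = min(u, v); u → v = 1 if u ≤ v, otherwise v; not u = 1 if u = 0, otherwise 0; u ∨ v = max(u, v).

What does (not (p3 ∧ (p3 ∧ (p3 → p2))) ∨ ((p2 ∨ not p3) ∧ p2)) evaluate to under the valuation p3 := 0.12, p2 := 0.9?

0.90

(p3 → p2): 0.12 ≤ 0.9, so result = 1
(p3 ∧ (p3 → p2)) = min(0.12, 1) = 0.12
(p3 ∧ (p3 ∧ (p3 → p2))) = min(0.12, 0.12) = 0.12
not (p3 ∧ (p3 ∧ (p3 → p2))): Gödel ¬ of 0.12 = 0 (operand ≠ 0)
not p3: Gödel ¬ of 0.12 = 0 (operand ≠ 0)
(p2 ∨ not p3) = max(0.9, 0) = 0.9
((p2 ∨ not p3) ∧ p2) = min(0.9, 0.9) = 0.9
(not (p3 ∧ (p3 ∧ (p3 → p2))) ∨ ((p2 ∨ not p3) ∧ p2)) = max(0, 0.9) = 0.9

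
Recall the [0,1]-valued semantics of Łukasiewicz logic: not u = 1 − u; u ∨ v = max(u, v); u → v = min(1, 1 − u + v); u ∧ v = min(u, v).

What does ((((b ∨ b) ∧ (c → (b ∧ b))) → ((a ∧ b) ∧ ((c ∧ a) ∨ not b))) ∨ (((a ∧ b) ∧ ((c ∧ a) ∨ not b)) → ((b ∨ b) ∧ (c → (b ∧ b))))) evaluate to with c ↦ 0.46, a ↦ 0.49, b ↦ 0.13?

1.00

(b ∨ b) = max(0.13, 0.13) = 0.13
(b ∧ b) = min(0.13, 0.13) = 0.13
(c → (b ∧ b)): min(1, 1 − 0.46 + 0.13) = 0.67
((b ∨ b) ∧ (c → (b ∧ b))) = min(0.13, 0.67) = 0.13
(a ∧ b) = min(0.49, 0.13) = 0.13
(c ∧ a) = min(0.46, 0.49) = 0.46
not b: Łukasiewicz ¬ gives 1 − 0.13 = 0.87
((c ∧ a) ∨ not b) = max(0.46, 0.87) = 0.87
((a ∧ b) ∧ ((c ∧ a) ∨ not b)) = min(0.13, 0.87) = 0.13
(((b ∨ b) ∧ (c → (b ∧ b))) → ((a ∧ b) ∧ ((c ∧ a) ∨ not b))): min(1, 1 − 0.13 + 0.13) = 1
(a ∧ b) = min(0.49, 0.13) = 0.13
(c ∧ a) = min(0.46, 0.49) = 0.46
not b: Łukasiewicz ¬ gives 1 − 0.13 = 0.87
((c ∧ a) ∨ not b) = max(0.46, 0.87) = 0.87
((a ∧ b) ∧ ((c ∧ a) ∨ not b)) = min(0.13, 0.87) = 0.13
(b ∨ b) = max(0.13, 0.13) = 0.13
(b ∧ b) = min(0.13, 0.13) = 0.13
(c → (b ∧ b)): min(1, 1 − 0.46 + 0.13) = 0.67
((b ∨ b) ∧ (c → (b ∧ b))) = min(0.13, 0.67) = 0.13
(((a ∧ b) ∧ ((c ∧ a) ∨ not b)) → ((b ∨ b) ∧ (c → (b ∧ b)))): min(1, 1 − 0.13 + 0.13) = 1
((((b ∨ b) ∧ (c → (b ∧ b))) → ((a ∧ b) ∧ ((c ∧ a) ∨ not b))) ∨ (((a ∧ b) ∧ ((c ∧ a) ∨ not b)) → ((b ∨ b) ∧ (c → (b ∧ b))))) = max(1, 1) = 1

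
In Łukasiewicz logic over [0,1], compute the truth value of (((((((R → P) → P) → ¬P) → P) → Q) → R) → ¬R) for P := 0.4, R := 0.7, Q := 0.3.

0.40

(R → P): min(1, 1 − 0.7 + 0.4) = 0.7
((R → P) → P): min(1, 1 − 0.7 + 0.4) = 0.7
¬P: Łukasiewicz ¬ gives 1 − 0.4 = 0.6
(((R → P) → P) → ¬P): min(1, 1 − 0.7 + 0.6) = 0.9
((((R → P) → P) → ¬P) → P): min(1, 1 − 0.9 + 0.4) = 0.5
(((((R → P) → P) → ¬P) → P) → Q): min(1, 1 − 0.5 + 0.3) = 0.8
((((((R → P) → P) → ¬P) → P) → Q) → R): min(1, 1 − 0.8 + 0.7) = 0.9
¬R: Łukasiewicz ¬ gives 1 − 0.7 = 0.3
(((((((R → P) → P) → ¬P) → P) → Q) → R) → ¬R): min(1, 1 − 0.9 + 0.3) = 0.4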